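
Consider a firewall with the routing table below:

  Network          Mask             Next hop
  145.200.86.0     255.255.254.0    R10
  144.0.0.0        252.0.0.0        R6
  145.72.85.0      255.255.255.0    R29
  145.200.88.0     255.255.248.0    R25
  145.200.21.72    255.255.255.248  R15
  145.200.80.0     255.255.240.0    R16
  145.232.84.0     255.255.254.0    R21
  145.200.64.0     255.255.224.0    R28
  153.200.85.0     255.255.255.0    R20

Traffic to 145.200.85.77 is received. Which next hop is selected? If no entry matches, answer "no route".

Routes whose prefix contains 145.200.85.77:
  144.0.0.0/6 (144.0.0.0 - 147.255.255.255) -> R6
  145.200.64.0/19 (145.200.64.0 - 145.200.95.255) -> R28
  145.200.80.0/20 (145.200.80.0 - 145.200.95.255) -> R16
More-specific entries that do NOT match:
  145.200.21.72/29 (145.200.21.72 - 145.200.21.79) does not contain 145.200.85.77
  145.72.85.0/24 (145.72.85.0 - 145.72.85.255) does not contain 145.200.85.77
  153.200.85.0/24 (153.200.85.0 - 153.200.85.255) does not contain 145.200.85.77
  145.200.86.0/23 (145.200.86.0 - 145.200.87.255) does not contain 145.200.85.77
  145.232.84.0/23 (145.232.84.0 - 145.232.85.255) does not contain 145.200.85.77
  145.200.88.0/21 (145.200.88.0 - 145.200.95.255) does not contain 145.200.85.77
Longest matching prefix is /20 -> next hop R16.

R16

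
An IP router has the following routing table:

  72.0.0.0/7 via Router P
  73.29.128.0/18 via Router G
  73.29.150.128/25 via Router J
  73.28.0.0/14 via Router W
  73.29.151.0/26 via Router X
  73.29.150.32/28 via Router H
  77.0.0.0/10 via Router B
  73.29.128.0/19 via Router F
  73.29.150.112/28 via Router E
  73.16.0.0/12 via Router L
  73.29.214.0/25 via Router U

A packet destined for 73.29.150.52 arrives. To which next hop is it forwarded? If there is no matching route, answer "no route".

Routes whose prefix contains 73.29.150.52:
  72.0.0.0/7 (72.0.0.0 - 73.255.255.255) -> Router P
  73.16.0.0/12 (73.16.0.0 - 73.31.255.255) -> Router L
  73.28.0.0/14 (73.28.0.0 - 73.31.255.255) -> Router W
  73.29.128.0/18 (73.29.128.0 - 73.29.191.255) -> Router G
  73.29.128.0/19 (73.29.128.0 - 73.29.159.255) -> Router F
More-specific entries that do NOT match:
  73.29.150.32/28 (73.29.150.32 - 73.29.150.47) does not contain 73.29.150.52
  73.29.150.112/28 (73.29.150.112 - 73.29.150.127) does not contain 73.29.150.52
  73.29.151.0/26 (73.29.151.0 - 73.29.151.63) does not contain 73.29.150.52
  73.29.150.128/25 (73.29.150.128 - 73.29.150.255) does not contain 73.29.150.52
  73.29.214.0/25 (73.29.214.0 - 73.29.214.127) does not contain 73.29.150.52
Longest matching prefix is /19 -> next hop Router F.

Router F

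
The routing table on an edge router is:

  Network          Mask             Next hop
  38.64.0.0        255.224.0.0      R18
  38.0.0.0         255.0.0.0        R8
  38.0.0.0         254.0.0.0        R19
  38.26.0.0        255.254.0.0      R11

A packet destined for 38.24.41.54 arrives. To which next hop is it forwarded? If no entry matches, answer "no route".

Routes whose prefix contains 38.24.41.54:
  38.0.0.0/7 (38.0.0.0 - 39.255.255.255) -> R19
  38.0.0.0/8 (38.0.0.0 - 38.255.255.255) -> R8
More-specific entries that do NOT match:
  38.26.0.0/15 (38.26.0.0 - 38.27.255.255) does not contain 38.24.41.54
  38.64.0.0/11 (38.64.0.0 - 38.95.255.255) does not contain 38.24.41.54
Longest matching prefix is /8 -> next hop R8.

R8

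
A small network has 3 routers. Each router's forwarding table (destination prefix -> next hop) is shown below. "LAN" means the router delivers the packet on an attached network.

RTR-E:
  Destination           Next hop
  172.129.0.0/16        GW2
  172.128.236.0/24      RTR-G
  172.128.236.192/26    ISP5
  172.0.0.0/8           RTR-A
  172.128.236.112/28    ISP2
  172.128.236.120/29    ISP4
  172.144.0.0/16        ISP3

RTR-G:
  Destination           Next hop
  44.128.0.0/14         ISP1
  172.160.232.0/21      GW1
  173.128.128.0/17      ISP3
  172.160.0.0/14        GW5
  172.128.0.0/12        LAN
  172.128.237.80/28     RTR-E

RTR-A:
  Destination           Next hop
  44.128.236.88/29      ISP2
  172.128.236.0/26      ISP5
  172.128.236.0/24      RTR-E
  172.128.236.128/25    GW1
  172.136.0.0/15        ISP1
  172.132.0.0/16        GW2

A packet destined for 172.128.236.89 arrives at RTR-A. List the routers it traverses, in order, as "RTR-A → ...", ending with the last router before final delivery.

At RTR-A: longest match for 172.128.236.89 is 172.128.236.0/24 -> RTR-E
At RTR-E: longest match for 172.128.236.89 is 172.128.236.0/24 -> RTR-G
At RTR-G: longest match for 172.128.236.89 is 172.128.0.0/12 -> LAN

RTR-A → RTR-E → RTR-G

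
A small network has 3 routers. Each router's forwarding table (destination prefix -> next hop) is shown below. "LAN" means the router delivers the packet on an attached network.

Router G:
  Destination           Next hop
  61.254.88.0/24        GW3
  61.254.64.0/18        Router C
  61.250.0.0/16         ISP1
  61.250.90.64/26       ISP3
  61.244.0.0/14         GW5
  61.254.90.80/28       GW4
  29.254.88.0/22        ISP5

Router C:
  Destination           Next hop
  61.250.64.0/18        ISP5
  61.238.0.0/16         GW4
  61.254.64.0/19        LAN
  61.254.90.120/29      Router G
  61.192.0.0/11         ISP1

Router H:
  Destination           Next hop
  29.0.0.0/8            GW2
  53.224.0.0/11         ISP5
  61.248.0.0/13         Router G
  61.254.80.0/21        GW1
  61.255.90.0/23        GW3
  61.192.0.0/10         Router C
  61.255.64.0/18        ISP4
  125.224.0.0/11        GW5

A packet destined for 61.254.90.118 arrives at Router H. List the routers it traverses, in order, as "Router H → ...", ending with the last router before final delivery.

At Router H: longest match for 61.254.90.118 is 61.248.0.0/13 -> Router G
At Router G: longest match for 61.254.90.118 is 61.254.64.0/18 -> Router C
At Router C: longest match for 61.254.90.118 is 61.254.64.0/19 -> LAN

Router H → Router G → Router C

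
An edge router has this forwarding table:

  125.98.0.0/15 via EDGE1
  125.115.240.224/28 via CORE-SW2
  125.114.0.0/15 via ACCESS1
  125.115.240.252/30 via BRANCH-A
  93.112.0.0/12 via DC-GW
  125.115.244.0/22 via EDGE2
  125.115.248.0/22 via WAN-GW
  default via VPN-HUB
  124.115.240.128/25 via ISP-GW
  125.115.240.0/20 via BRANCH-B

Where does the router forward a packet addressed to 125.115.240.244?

BRANCH-B

Routes whose prefix contains 125.115.240.244:
  0.0.0.0/0 (default, matches everything) -> VPN-HUB
  125.114.0.0/15 (125.114.0.0 - 125.115.255.255) -> ACCESS1
  125.115.240.0/20 (125.115.240.0 - 125.115.255.255) -> BRANCH-B
More-specific entries that do NOT match:
  125.115.240.252/30 (125.115.240.252 - 125.115.240.255) does not contain 125.115.240.244
  125.115.240.224/28 (125.115.240.224 - 125.115.240.239) does not contain 125.115.240.244
  124.115.240.128/25 (124.115.240.128 - 124.115.240.255) does not contain 125.115.240.244
  125.115.244.0/22 (125.115.244.0 - 125.115.247.255) does not contain 125.115.240.244
  125.115.248.0/22 (125.115.248.0 - 125.115.251.255) does not contain 125.115.240.244
Longest matching prefix is /20 -> next hop BRANCH-B.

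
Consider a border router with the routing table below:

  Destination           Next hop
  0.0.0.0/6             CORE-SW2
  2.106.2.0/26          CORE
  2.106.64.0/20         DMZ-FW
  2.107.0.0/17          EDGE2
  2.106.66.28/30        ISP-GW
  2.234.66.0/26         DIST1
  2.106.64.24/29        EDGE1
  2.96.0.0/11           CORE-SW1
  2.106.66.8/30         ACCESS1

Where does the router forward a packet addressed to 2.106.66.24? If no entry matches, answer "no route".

Routes whose prefix contains 2.106.66.24:
  0.0.0.0/6 (0.0.0.0 - 3.255.255.255) -> CORE-SW2
  2.96.0.0/11 (2.96.0.0 - 2.127.255.255) -> CORE-SW1
  2.106.64.0/20 (2.106.64.0 - 2.106.79.255) -> DMZ-FW
More-specific entries that do NOT match:
  2.106.66.28/30 (2.106.66.28 - 2.106.66.31) does not contain 2.106.66.24
  2.106.66.8/30 (2.106.66.8 - 2.106.66.11) does not contain 2.106.66.24
  2.106.64.24/29 (2.106.64.24 - 2.106.64.31) does not contain 2.106.66.24
  2.106.2.0/26 (2.106.2.0 - 2.106.2.63) does not contain 2.106.66.24
  2.234.66.0/26 (2.234.66.0 - 2.234.66.63) does not contain 2.106.66.24
Longest matching prefix is /20 -> next hop DMZ-FW.

DMZ-FW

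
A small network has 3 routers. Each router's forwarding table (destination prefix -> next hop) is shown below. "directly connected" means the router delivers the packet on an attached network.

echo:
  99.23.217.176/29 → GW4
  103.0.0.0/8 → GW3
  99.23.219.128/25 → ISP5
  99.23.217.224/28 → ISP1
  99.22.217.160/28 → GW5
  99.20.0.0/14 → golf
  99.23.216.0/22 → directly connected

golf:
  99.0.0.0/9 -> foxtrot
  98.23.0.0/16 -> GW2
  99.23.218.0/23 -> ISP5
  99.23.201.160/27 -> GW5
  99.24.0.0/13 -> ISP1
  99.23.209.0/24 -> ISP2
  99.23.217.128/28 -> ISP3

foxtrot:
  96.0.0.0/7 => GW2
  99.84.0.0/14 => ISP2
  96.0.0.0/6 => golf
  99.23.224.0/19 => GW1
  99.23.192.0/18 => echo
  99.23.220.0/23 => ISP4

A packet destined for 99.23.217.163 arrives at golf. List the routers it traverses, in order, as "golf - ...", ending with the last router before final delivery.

golf - foxtrot - echo

At golf: longest match for 99.23.217.163 is 99.0.0.0/9 -> foxtrot
At foxtrot: longest match for 99.23.217.163 is 99.23.192.0/18 -> echo
At echo: longest match for 99.23.217.163 is 99.23.216.0/22 -> directly connected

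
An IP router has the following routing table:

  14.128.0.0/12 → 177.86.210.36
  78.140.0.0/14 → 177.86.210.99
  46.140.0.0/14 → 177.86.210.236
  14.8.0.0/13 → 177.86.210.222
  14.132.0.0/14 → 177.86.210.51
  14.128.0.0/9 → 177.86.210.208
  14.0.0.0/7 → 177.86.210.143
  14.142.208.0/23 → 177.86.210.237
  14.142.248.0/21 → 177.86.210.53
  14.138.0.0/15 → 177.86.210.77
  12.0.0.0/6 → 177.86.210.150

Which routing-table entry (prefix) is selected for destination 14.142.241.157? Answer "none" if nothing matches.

Entries matching 14.142.241.157:
  12.0.0.0/6 (12.0.0.0 - 15.255.255.255)
  14.0.0.0/7 (14.0.0.0 - 15.255.255.255)
  14.128.0.0/9 (14.128.0.0 - 14.255.255.255)
  14.128.0.0/12 (14.128.0.0 - 14.143.255.255)
Most specific is 14.128.0.0/12.

14.128.0.0/12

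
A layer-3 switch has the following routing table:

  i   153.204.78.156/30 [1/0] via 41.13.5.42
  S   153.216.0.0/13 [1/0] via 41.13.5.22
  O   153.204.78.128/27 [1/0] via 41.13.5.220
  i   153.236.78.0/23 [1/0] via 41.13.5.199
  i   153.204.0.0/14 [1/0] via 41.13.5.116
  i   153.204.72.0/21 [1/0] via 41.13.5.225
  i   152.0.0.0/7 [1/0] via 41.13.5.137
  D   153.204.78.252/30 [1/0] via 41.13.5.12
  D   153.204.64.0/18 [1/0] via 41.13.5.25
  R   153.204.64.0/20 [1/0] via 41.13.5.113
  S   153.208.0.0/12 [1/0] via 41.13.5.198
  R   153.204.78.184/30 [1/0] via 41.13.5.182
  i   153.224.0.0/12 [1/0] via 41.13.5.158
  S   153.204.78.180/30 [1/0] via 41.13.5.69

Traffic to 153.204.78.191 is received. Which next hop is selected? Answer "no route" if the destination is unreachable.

Routes whose prefix contains 153.204.78.191:
  152.0.0.0/7 (152.0.0.0 - 153.255.255.255) -> 41.13.5.137
  153.204.0.0/14 (153.204.0.0 - 153.207.255.255) -> 41.13.5.116
  153.204.64.0/18 (153.204.64.0 - 153.204.127.255) -> 41.13.5.25
  153.204.64.0/20 (153.204.64.0 - 153.204.79.255) -> 41.13.5.113
  153.204.72.0/21 (153.204.72.0 - 153.204.79.255) -> 41.13.5.225
More-specific entries that do NOT match:
  153.204.78.156/30 (153.204.78.156 - 153.204.78.159) does not contain 153.204.78.191
  153.204.78.252/30 (153.204.78.252 - 153.204.78.255) does not contain 153.204.78.191
  153.204.78.184/30 (153.204.78.184 - 153.204.78.187) does not contain 153.204.78.191
  153.204.78.180/30 (153.204.78.180 - 153.204.78.183) does not contain 153.204.78.191
  153.204.78.128/27 (153.204.78.128 - 153.204.78.159) does not contain 153.204.78.191
  153.236.78.0/23 (153.236.78.0 - 153.236.79.255) does not contain 153.204.78.191
Longest matching prefix is /21 -> next hop 41.13.5.225.

41.13.5.225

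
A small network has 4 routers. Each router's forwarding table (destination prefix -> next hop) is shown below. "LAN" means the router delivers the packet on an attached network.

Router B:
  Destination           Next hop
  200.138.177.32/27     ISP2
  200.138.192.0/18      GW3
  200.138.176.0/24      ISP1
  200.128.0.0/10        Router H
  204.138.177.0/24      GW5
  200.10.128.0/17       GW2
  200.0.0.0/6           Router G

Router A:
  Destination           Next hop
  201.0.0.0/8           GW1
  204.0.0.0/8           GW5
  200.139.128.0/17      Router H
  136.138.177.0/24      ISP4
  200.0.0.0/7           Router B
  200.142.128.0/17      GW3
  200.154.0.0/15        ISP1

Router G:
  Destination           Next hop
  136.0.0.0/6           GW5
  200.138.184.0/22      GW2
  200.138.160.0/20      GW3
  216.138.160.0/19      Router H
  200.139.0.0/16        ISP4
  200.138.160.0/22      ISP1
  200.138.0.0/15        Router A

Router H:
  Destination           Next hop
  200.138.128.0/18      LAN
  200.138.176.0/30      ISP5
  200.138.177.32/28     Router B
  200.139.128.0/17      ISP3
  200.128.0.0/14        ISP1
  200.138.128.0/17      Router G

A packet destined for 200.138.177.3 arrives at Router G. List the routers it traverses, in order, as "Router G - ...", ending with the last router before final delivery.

At Router G: longest match for 200.138.177.3 is 200.138.0.0/15 -> Router A
At Router A: longest match for 200.138.177.3 is 200.0.0.0/7 -> Router B
At Router B: longest match for 200.138.177.3 is 200.128.0.0/10 -> Router H
At Router H: longest match for 200.138.177.3 is 200.138.128.0/18 -> LAN

Router G - Router A - Router B - Router H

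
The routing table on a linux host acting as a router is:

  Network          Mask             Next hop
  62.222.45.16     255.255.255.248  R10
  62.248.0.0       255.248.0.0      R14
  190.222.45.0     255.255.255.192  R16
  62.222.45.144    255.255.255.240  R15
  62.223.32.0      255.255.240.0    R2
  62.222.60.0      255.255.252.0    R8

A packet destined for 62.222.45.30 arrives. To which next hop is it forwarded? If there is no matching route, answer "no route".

no route

No entry's prefix contains 62.222.45.30; there is no default route.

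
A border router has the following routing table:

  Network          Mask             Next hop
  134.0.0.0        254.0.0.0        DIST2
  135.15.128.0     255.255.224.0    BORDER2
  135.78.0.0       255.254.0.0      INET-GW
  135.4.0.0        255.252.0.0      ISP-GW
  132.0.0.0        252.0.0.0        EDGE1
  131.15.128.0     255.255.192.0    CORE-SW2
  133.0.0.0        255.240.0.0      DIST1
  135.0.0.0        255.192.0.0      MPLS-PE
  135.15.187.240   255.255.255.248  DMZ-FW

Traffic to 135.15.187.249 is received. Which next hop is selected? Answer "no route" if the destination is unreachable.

MPLS-PE

Routes whose prefix contains 135.15.187.249:
  132.0.0.0/6 (132.0.0.0 - 135.255.255.255) -> EDGE1
  134.0.0.0/7 (134.0.0.0 - 135.255.255.255) -> DIST2
  135.0.0.0/10 (135.0.0.0 - 135.63.255.255) -> MPLS-PE
More-specific entries that do NOT match:
  135.15.187.240/29 (135.15.187.240 - 135.15.187.247) does not contain 135.15.187.249
  135.15.128.0/19 (135.15.128.0 - 135.15.159.255) does not contain 135.15.187.249
  131.15.128.0/18 (131.15.128.0 - 131.15.191.255) does not contain 135.15.187.249
  135.78.0.0/15 (135.78.0.0 - 135.79.255.255) does not contain 135.15.187.249
  135.4.0.0/14 (135.4.0.0 - 135.7.255.255) does not contain 135.15.187.249
  133.0.0.0/12 (133.0.0.0 - 133.15.255.255) does not contain 135.15.187.249
Longest matching prefix is /10 -> next hop MPLS-PE.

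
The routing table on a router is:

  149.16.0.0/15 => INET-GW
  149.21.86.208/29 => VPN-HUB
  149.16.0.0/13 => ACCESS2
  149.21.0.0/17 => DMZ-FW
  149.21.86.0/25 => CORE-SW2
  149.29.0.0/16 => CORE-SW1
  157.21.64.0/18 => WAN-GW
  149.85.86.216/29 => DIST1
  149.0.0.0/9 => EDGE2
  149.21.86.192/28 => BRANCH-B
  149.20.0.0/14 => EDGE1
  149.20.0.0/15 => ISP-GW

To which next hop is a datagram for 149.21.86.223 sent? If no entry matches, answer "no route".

Routes whose prefix contains 149.21.86.223:
  149.0.0.0/9 (149.0.0.0 - 149.127.255.255) -> EDGE2
  149.16.0.0/13 (149.16.0.0 - 149.23.255.255) -> ACCESS2
  149.20.0.0/14 (149.20.0.0 - 149.23.255.255) -> EDGE1
  149.20.0.0/15 (149.20.0.0 - 149.21.255.255) -> ISP-GW
  149.21.0.0/17 (149.21.0.0 - 149.21.127.255) -> DMZ-FW
More-specific entries that do NOT match:
  149.21.86.208/29 (149.21.86.208 - 149.21.86.215) does not contain 149.21.86.223
  149.85.86.216/29 (149.85.86.216 - 149.85.86.223) does not contain 149.21.86.223
  149.21.86.192/28 (149.21.86.192 - 149.21.86.207) does not contain 149.21.86.223
  149.21.86.0/25 (149.21.86.0 - 149.21.86.127) does not contain 149.21.86.223
  157.21.64.0/18 (157.21.64.0 - 157.21.127.255) does not contain 149.21.86.223
Longest matching prefix is /17 -> next hop DMZ-FW.

DMZ-FW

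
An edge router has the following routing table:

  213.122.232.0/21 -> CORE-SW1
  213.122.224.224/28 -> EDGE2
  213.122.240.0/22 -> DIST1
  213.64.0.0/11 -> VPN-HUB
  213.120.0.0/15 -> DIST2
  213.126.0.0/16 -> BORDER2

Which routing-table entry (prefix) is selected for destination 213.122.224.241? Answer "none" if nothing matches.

213.122.224.241 is outside every listed prefix and there is no default route.

none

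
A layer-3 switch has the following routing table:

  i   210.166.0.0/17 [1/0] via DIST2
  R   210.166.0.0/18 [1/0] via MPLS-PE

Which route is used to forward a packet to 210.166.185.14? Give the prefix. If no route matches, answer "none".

none

210.166.185.14 is outside every listed prefix and there is no default route.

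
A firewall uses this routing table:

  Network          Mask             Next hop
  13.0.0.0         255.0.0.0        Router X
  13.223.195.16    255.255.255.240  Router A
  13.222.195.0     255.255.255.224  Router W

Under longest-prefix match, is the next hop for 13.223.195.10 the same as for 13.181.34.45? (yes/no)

13.223.195.10: longest match 13.0.0.0/8 -> Router X
13.181.34.45: longest match 13.0.0.0/8 -> Router X

yes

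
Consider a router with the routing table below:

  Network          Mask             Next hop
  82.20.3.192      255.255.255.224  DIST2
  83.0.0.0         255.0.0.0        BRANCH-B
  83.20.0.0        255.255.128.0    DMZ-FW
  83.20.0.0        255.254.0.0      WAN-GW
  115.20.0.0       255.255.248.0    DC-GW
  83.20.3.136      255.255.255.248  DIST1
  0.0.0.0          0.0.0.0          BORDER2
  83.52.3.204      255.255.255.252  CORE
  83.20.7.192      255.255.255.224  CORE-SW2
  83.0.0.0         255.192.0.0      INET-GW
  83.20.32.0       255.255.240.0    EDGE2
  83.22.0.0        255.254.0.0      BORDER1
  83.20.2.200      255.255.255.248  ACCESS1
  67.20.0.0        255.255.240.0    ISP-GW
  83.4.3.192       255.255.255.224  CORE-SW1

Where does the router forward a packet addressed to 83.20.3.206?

DMZ-FW

Routes whose prefix contains 83.20.3.206:
  0.0.0.0/0 (default, matches everything) -> BORDER2
  83.0.0.0/8 (83.0.0.0 - 83.255.255.255) -> BRANCH-B
  83.0.0.0/10 (83.0.0.0 - 83.63.255.255) -> INET-GW
  83.20.0.0/15 (83.20.0.0 - 83.21.255.255) -> WAN-GW
  83.20.0.0/17 (83.20.0.0 - 83.20.127.255) -> DMZ-FW
More-specific entries that do NOT match:
  83.52.3.204/30 (83.52.3.204 - 83.52.3.207) does not contain 83.20.3.206
  83.20.3.136/29 (83.20.3.136 - 83.20.3.143) does not contain 83.20.3.206
  83.20.2.200/29 (83.20.2.200 - 83.20.2.207) does not contain 83.20.3.206
  82.20.3.192/27 (82.20.3.192 - 82.20.3.223) does not contain 83.20.3.206
  83.20.7.192/27 (83.20.7.192 - 83.20.7.223) does not contain 83.20.3.206
  83.4.3.192/27 (83.4.3.192 - 83.4.3.223) does not contain 83.20.3.206
  115.20.0.0/21 (115.20.0.0 - 115.20.7.255) does not contain 83.20.3.206
  83.20.32.0/20 (83.20.32.0 - 83.20.47.255) does not contain 83.20.3.206
  67.20.0.0/20 (67.20.0.0 - 67.20.15.255) does not contain 83.20.3.206
Longest matching prefix is /17 -> next hop DMZ-FW.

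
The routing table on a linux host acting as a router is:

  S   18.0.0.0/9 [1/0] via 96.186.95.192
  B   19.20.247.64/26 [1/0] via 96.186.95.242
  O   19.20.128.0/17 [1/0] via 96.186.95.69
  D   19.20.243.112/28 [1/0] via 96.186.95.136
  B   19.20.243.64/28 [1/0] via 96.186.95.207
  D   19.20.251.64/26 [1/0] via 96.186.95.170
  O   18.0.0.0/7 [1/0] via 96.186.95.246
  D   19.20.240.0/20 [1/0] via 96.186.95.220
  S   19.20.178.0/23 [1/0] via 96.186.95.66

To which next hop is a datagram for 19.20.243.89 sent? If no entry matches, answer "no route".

Routes whose prefix contains 19.20.243.89:
  18.0.0.0/7 (18.0.0.0 - 19.255.255.255) -> 96.186.95.246
  19.20.128.0/17 (19.20.128.0 - 19.20.255.255) -> 96.186.95.69
  19.20.240.0/20 (19.20.240.0 - 19.20.255.255) -> 96.186.95.220
More-specific entries that do NOT match:
  19.20.243.112/28 (19.20.243.112 - 19.20.243.127) does not contain 19.20.243.89
  19.20.243.64/28 (19.20.243.64 - 19.20.243.79) does not contain 19.20.243.89
  19.20.247.64/26 (19.20.247.64 - 19.20.247.127) does not contain 19.20.243.89
  19.20.251.64/26 (19.20.251.64 - 19.20.251.127) does not contain 19.20.243.89
  19.20.178.0/23 (19.20.178.0 - 19.20.179.255) does not contain 19.20.243.89
Longest matching prefix is /20 -> next hop 96.186.95.220.

96.186.95.220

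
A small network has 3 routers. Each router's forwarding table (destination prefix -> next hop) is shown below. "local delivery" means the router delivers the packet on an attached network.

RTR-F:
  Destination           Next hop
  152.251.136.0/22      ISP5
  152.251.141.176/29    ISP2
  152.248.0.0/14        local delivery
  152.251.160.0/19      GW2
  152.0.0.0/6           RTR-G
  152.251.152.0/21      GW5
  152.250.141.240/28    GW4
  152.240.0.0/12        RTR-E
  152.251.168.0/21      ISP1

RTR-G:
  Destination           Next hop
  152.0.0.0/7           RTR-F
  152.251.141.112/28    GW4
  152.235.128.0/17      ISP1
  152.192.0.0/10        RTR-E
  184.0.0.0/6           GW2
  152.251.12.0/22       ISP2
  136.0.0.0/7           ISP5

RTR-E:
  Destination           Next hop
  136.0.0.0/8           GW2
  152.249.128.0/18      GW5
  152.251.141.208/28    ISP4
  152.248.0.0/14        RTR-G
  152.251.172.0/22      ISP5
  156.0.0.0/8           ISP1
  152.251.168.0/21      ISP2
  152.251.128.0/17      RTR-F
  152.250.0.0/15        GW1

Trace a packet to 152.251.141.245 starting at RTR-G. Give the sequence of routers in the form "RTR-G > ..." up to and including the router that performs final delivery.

At RTR-G: longest match for 152.251.141.245 is 152.192.0.0/10 -> RTR-E
At RTR-E: longest match for 152.251.141.245 is 152.251.128.0/17 -> RTR-F
At RTR-F: longest match for 152.251.141.245 is 152.248.0.0/14 -> local delivery

RTR-G > RTR-E > RTR-F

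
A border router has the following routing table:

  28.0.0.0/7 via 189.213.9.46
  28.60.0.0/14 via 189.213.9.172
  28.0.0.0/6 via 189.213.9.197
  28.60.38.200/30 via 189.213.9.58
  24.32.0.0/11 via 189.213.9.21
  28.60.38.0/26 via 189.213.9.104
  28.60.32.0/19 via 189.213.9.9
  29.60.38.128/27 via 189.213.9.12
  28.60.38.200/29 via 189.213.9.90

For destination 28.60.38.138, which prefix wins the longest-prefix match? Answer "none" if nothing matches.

28.60.32.0/19

Entries matching 28.60.38.138:
  28.0.0.0/6 (28.0.0.0 - 31.255.255.255)
  28.0.0.0/7 (28.0.0.0 - 29.255.255.255)
  28.60.0.0/14 (28.60.0.0 - 28.63.255.255)
  28.60.32.0/19 (28.60.32.0 - 28.60.63.255)
Most specific is 28.60.32.0/19.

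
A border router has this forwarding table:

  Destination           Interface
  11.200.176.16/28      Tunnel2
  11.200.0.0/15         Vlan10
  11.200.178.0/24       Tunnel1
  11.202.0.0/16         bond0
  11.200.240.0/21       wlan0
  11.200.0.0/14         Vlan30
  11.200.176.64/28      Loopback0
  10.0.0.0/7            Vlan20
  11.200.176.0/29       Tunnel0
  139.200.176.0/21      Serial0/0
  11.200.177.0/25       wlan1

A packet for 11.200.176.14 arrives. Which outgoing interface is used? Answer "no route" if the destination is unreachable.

Routes whose prefix contains 11.200.176.14:
  10.0.0.0/7 (10.0.0.0 - 11.255.255.255) -> Vlan20
  11.200.0.0/14 (11.200.0.0 - 11.203.255.255) -> Vlan30
  11.200.0.0/15 (11.200.0.0 - 11.201.255.255) -> Vlan10
More-specific entries that do NOT match:
  11.200.176.0/29 (11.200.176.0 - 11.200.176.7) does not contain 11.200.176.14
  11.200.176.16/28 (11.200.176.16 - 11.200.176.31) does not contain 11.200.176.14
  11.200.176.64/28 (11.200.176.64 - 11.200.176.79) does not contain 11.200.176.14
  11.200.177.0/25 (11.200.177.0 - 11.200.177.127) does not contain 11.200.176.14
  11.200.178.0/24 (11.200.178.0 - 11.200.178.255) does not contain 11.200.176.14
  11.200.240.0/21 (11.200.240.0 - 11.200.247.255) does not contain 11.200.176.14
  139.200.176.0/21 (139.200.176.0 - 139.200.183.255) does not contain 11.200.176.14
  11.202.0.0/16 (11.202.0.0 - 11.202.255.255) does not contain 11.200.176.14
Longest matching prefix is /15 -> interface Vlan10.

Vlan10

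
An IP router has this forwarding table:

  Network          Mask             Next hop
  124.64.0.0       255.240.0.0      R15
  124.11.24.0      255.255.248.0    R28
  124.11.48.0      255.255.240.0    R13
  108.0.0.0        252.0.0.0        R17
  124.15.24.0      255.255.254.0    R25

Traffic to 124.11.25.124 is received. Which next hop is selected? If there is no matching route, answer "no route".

Routes whose prefix contains 124.11.25.124:
  124.11.24.0/21 (124.11.24.0 - 124.11.31.255) -> R28
More-specific entries that do NOT match:
  124.15.24.0/23 (124.15.24.0 - 124.15.25.255) does not contain 124.11.25.124
Longest matching prefix is /21 -> next hop R28.

R28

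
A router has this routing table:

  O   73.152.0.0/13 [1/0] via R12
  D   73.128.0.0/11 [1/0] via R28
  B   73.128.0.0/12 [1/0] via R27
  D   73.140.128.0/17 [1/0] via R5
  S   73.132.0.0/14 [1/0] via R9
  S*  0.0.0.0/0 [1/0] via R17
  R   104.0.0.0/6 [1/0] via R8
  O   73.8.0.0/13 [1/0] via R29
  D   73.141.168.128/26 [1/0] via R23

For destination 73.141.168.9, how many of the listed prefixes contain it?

Prefixes containing 73.141.168.9:
  0.0.0.0/0 (default, matches everything)
  73.128.0.0/11 (73.128.0.0 - 73.159.255.255)
  73.128.0.0/12 (73.128.0.0 - 73.143.255.255)
Total matching entries: 3.

3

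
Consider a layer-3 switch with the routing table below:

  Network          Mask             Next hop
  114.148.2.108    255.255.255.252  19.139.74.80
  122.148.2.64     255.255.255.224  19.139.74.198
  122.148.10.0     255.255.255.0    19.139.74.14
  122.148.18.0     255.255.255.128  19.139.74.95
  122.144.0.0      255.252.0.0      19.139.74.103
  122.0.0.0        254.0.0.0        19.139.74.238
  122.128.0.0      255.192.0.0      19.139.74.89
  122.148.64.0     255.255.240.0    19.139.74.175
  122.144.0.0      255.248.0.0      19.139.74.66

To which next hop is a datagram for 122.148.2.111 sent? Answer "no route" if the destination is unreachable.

19.139.74.66

Routes whose prefix contains 122.148.2.111:
  122.0.0.0/7 (122.0.0.0 - 123.255.255.255) -> 19.139.74.238
  122.128.0.0/10 (122.128.0.0 - 122.191.255.255) -> 19.139.74.89
  122.144.0.0/13 (122.144.0.0 - 122.151.255.255) -> 19.139.74.66
More-specific entries that do NOT match:
  114.148.2.108/30 (114.148.2.108 - 114.148.2.111) does not contain 122.148.2.111
  122.148.2.64/27 (122.148.2.64 - 122.148.2.95) does not contain 122.148.2.111
  122.148.18.0/25 (122.148.18.0 - 122.148.18.127) does not contain 122.148.2.111
  122.148.10.0/24 (122.148.10.0 - 122.148.10.255) does not contain 122.148.2.111
  122.148.64.0/20 (122.148.64.0 - 122.148.79.255) does not contain 122.148.2.111
  122.144.0.0/14 (122.144.0.0 - 122.147.255.255) does not contain 122.148.2.111
Longest matching prefix is /13 -> next hop 19.139.74.66.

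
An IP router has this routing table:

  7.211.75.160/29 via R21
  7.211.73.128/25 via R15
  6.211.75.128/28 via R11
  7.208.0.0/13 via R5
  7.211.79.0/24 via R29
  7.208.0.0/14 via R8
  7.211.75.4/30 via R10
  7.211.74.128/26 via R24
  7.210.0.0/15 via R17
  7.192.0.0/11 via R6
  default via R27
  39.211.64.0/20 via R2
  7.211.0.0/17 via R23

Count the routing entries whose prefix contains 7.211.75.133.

Prefixes containing 7.211.75.133:
  0.0.0.0/0 (default, matches everything)
  7.192.0.0/11 (7.192.0.0 - 7.223.255.255)
  7.208.0.0/13 (7.208.0.0 - 7.215.255.255)
  7.208.0.0/14 (7.208.0.0 - 7.211.255.255)
  7.210.0.0/15 (7.210.0.0 - 7.211.255.255)
  7.211.0.0/17 (7.211.0.0 - 7.211.127.255)
Total matching entries: 6.

6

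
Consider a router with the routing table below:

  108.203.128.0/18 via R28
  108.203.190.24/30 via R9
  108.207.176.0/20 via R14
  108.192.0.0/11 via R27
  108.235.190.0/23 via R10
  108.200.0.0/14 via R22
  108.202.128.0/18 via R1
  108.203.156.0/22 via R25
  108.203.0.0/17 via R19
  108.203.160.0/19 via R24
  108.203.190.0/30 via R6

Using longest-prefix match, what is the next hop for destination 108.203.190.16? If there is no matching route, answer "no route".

Routes whose prefix contains 108.203.190.16:
  108.192.0.0/11 (108.192.0.0 - 108.223.255.255) -> R27
  108.200.0.0/14 (108.200.0.0 - 108.203.255.255) -> R22
  108.203.128.0/18 (108.203.128.0 - 108.203.191.255) -> R28
  108.203.160.0/19 (108.203.160.0 - 108.203.191.255) -> R24
More-specific entries that do NOT match:
  108.203.190.24/30 (108.203.190.24 - 108.203.190.27) does not contain 108.203.190.16
  108.203.190.0/30 (108.203.190.0 - 108.203.190.3) does not contain 108.203.190.16
  108.235.190.0/23 (108.235.190.0 - 108.235.191.255) does not contain 108.203.190.16
  108.203.156.0/22 (108.203.156.0 - 108.203.159.255) does not contain 108.203.190.16
  108.207.176.0/20 (108.207.176.0 - 108.207.191.255) does not contain 108.203.190.16
Longest matching prefix is /19 -> next hop R24.

R24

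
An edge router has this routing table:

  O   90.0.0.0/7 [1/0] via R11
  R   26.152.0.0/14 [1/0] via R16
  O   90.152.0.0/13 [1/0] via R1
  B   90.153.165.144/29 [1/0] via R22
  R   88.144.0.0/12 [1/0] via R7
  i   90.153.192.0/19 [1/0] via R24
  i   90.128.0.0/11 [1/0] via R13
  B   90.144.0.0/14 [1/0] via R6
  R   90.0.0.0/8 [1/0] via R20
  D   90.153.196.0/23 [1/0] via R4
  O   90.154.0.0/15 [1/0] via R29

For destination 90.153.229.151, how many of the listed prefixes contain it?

Prefixes containing 90.153.229.151:
  90.0.0.0/7 (90.0.0.0 - 91.255.255.255)
  90.0.0.0/8 (90.0.0.0 - 90.255.255.255)
  90.128.0.0/11 (90.128.0.0 - 90.159.255.255)
  90.152.0.0/13 (90.152.0.0 - 90.159.255.255)
Total matching entries: 4.

4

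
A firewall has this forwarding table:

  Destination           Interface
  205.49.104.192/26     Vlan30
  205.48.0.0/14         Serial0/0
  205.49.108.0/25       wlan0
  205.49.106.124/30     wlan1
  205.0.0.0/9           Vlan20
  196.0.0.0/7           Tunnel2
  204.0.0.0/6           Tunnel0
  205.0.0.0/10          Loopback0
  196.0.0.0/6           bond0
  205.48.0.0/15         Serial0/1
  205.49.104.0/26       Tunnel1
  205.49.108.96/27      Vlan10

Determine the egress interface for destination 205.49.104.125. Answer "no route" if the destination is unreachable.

Serial0/1

Routes whose prefix contains 205.49.104.125:
  204.0.0.0/6 (204.0.0.0 - 207.255.255.255) -> Tunnel0
  205.0.0.0/9 (205.0.0.0 - 205.127.255.255) -> Vlan20
  205.0.0.0/10 (205.0.0.0 - 205.63.255.255) -> Loopback0
  205.48.0.0/14 (205.48.0.0 - 205.51.255.255) -> Serial0/0
  205.48.0.0/15 (205.48.0.0 - 205.49.255.255) -> Serial0/1
More-specific entries that do NOT match:
  205.49.106.124/30 (205.49.106.124 - 205.49.106.127) does not contain 205.49.104.125
  205.49.108.96/27 (205.49.108.96 - 205.49.108.127) does not contain 205.49.104.125
  205.49.104.192/26 (205.49.104.192 - 205.49.104.255) does not contain 205.49.104.125
  205.49.104.0/26 (205.49.104.0 - 205.49.104.63) does not contain 205.49.104.125
  205.49.108.0/25 (205.49.108.0 - 205.49.108.127) does not contain 205.49.104.125
Longest matching prefix is /15 -> interface Serial0/1.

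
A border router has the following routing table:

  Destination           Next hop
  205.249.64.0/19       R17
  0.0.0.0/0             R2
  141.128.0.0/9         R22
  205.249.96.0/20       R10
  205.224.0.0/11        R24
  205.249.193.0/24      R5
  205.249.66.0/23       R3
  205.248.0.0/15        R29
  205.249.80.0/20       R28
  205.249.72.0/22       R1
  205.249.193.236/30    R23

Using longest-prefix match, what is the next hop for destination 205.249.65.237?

Routes whose prefix contains 205.249.65.237:
  0.0.0.0/0 (default, matches everything) -> R2
  205.224.0.0/11 (205.224.0.0 - 205.255.255.255) -> R24
  205.248.0.0/15 (205.248.0.0 - 205.249.255.255) -> R29
  205.249.64.0/19 (205.249.64.0 - 205.249.95.255) -> R17
More-specific entries that do NOT match:
  205.249.193.236/30 (205.249.193.236 - 205.249.193.239) does not contain 205.249.65.237
  205.249.193.0/24 (205.249.193.0 - 205.249.193.255) does not contain 205.249.65.237
  205.249.66.0/23 (205.249.66.0 - 205.249.67.255) does not contain 205.249.65.237
  205.249.72.0/22 (205.249.72.0 - 205.249.75.255) does not contain 205.249.65.237
  205.249.96.0/20 (205.249.96.0 - 205.249.111.255) does not contain 205.249.65.237
  205.249.80.0/20 (205.249.80.0 - 205.249.95.255) does not contain 205.249.65.237
Longest matching prefix is /19 -> next hop R17.

R17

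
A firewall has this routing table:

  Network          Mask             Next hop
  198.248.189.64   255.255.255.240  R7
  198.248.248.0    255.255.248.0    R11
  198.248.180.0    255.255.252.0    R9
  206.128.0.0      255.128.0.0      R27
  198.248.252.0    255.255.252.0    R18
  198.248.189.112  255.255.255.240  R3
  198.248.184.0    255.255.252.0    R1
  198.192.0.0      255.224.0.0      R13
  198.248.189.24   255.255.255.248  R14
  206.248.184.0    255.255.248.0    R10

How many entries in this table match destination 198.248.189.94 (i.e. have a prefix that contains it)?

0

No listed prefix contains 198.248.189.94.
Total matching entries: 0.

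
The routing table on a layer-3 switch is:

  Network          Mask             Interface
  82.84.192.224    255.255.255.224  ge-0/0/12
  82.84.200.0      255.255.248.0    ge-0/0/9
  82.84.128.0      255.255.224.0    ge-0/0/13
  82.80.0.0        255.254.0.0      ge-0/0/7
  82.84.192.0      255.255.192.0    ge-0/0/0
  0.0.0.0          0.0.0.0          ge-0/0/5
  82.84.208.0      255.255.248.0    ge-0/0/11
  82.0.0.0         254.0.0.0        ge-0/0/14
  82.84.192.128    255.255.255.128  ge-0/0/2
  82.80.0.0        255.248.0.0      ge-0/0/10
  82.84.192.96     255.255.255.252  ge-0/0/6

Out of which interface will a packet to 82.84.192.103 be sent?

ge-0/0/0

Routes whose prefix contains 82.84.192.103:
  0.0.0.0/0 (default, matches everything) -> ge-0/0/5
  82.0.0.0/7 (82.0.0.0 - 83.255.255.255) -> ge-0/0/14
  82.80.0.0/13 (82.80.0.0 - 82.87.255.255) -> ge-0/0/10
  82.84.192.0/18 (82.84.192.0 - 82.84.255.255) -> ge-0/0/0
More-specific entries that do NOT match:
  82.84.192.96/30 (82.84.192.96 - 82.84.192.99) does not contain 82.84.192.103
  82.84.192.224/27 (82.84.192.224 - 82.84.192.255) does not contain 82.84.192.103
  82.84.192.128/25 (82.84.192.128 - 82.84.192.255) does not contain 82.84.192.103
  82.84.200.0/21 (82.84.200.0 - 82.84.207.255) does not contain 82.84.192.103
  82.84.208.0/21 (82.84.208.0 - 82.84.215.255) does not contain 82.84.192.103
  82.84.128.0/19 (82.84.128.0 - 82.84.159.255) does not contain 82.84.192.103
Longest matching prefix is /18 -> interface ge-0/0/0.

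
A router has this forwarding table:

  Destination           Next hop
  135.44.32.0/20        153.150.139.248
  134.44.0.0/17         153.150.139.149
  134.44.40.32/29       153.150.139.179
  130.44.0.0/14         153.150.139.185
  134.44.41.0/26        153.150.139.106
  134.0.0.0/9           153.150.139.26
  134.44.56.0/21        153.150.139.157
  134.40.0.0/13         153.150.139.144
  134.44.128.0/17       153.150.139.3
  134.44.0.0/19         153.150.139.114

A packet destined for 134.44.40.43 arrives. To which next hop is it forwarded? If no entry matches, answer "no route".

153.150.139.149

Routes whose prefix contains 134.44.40.43:
  134.0.0.0/9 (134.0.0.0 - 134.127.255.255) -> 153.150.139.26
  134.40.0.0/13 (134.40.0.0 - 134.47.255.255) -> 153.150.139.144
  134.44.0.0/17 (134.44.0.0 - 134.44.127.255) -> 153.150.139.149
More-specific entries that do NOT match:
  134.44.40.32/29 (134.44.40.32 - 134.44.40.39) does not contain 134.44.40.43
  134.44.41.0/26 (134.44.41.0 - 134.44.41.63) does not contain 134.44.40.43
  134.44.56.0/21 (134.44.56.0 - 134.44.63.255) does not contain 134.44.40.43
  135.44.32.0/20 (135.44.32.0 - 135.44.47.255) does not contain 134.44.40.43
  134.44.0.0/19 (134.44.0.0 - 134.44.31.255) does not contain 134.44.40.43
Longest matching prefix is /17 -> next hop 153.150.139.149.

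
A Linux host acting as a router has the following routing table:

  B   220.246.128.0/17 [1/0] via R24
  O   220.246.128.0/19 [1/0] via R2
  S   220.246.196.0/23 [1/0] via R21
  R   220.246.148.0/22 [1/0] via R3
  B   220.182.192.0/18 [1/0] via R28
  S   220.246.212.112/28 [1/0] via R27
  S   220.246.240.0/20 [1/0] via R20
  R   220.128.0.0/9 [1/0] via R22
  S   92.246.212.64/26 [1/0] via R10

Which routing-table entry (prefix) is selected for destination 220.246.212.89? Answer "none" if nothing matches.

220.246.128.0/17

Entries matching 220.246.212.89:
  220.128.0.0/9 (220.128.0.0 - 220.255.255.255)
  220.246.128.0/17 (220.246.128.0 - 220.246.255.255)
Most specific is 220.246.128.0/17.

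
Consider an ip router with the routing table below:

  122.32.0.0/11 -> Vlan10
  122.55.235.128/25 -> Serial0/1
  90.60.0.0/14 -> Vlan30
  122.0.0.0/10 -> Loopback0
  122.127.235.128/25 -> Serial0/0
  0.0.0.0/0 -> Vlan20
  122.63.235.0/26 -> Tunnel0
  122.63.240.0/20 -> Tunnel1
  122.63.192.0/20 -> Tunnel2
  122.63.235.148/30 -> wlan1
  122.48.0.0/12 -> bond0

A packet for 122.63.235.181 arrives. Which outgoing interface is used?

bond0

Routes whose prefix contains 122.63.235.181:
  0.0.0.0/0 (default, matches everything) -> Vlan20
  122.0.0.0/10 (122.0.0.0 - 122.63.255.255) -> Loopback0
  122.32.0.0/11 (122.32.0.0 - 122.63.255.255) -> Vlan10
  122.48.0.0/12 (122.48.0.0 - 122.63.255.255) -> bond0
More-specific entries that do NOT match:
  122.63.235.148/30 (122.63.235.148 - 122.63.235.151) does not contain 122.63.235.181
  122.63.235.0/26 (122.63.235.0 - 122.63.235.63) does not contain 122.63.235.181
  122.55.235.128/25 (122.55.235.128 - 122.55.235.255) does not contain 122.63.235.181
  122.127.235.128/25 (122.127.235.128 - 122.127.235.255) does not contain 122.63.235.181
  122.63.240.0/20 (122.63.240.0 - 122.63.255.255) does not contain 122.63.235.181
  122.63.192.0/20 (122.63.192.0 - 122.63.207.255) does not contain 122.63.235.181
  90.60.0.0/14 (90.60.0.0 - 90.63.255.255) does not contain 122.63.235.181
Longest matching prefix is /12 -> interface bond0.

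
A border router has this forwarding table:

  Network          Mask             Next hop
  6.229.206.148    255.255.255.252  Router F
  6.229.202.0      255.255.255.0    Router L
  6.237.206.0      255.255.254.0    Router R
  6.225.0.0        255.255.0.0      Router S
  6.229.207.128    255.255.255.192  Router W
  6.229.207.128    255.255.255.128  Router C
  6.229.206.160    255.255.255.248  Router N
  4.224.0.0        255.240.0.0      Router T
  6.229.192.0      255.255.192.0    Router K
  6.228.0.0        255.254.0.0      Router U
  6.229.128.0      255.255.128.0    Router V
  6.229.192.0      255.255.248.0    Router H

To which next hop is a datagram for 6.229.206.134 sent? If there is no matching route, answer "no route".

Routes whose prefix contains 6.229.206.134:
  6.228.0.0/15 (6.228.0.0 - 6.229.255.255) -> Router U
  6.229.128.0/17 (6.229.128.0 - 6.229.255.255) -> Router V
  6.229.192.0/18 (6.229.192.0 - 6.229.255.255) -> Router K
More-specific entries that do NOT match:
  6.229.206.148/30 (6.229.206.148 - 6.229.206.151) does not contain 6.229.206.134
  6.229.206.160/29 (6.229.206.160 - 6.229.206.167) does not contain 6.229.206.134
  6.229.207.128/26 (6.229.207.128 - 6.229.207.191) does not contain 6.229.206.134
  6.229.207.128/25 (6.229.207.128 - 6.229.207.255) does not contain 6.229.206.134
  6.229.202.0/24 (6.229.202.0 - 6.229.202.255) does not contain 6.229.206.134
  6.237.206.0/23 (6.237.206.0 - 6.237.207.255) does not contain 6.229.206.134
  6.229.192.0/21 (6.229.192.0 - 6.229.199.255) does not contain 6.229.206.134
Longest matching prefix is /18 -> next hop Router K.

Router K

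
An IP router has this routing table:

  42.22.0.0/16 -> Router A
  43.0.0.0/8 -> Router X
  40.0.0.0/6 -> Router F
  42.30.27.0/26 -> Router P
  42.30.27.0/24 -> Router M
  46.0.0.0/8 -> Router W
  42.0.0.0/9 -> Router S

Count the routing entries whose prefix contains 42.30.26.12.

Prefixes containing 42.30.26.12:
  40.0.0.0/6 (40.0.0.0 - 43.255.255.255)
  42.0.0.0/9 (42.0.0.0 - 42.127.255.255)
Total matching entries: 2.

2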